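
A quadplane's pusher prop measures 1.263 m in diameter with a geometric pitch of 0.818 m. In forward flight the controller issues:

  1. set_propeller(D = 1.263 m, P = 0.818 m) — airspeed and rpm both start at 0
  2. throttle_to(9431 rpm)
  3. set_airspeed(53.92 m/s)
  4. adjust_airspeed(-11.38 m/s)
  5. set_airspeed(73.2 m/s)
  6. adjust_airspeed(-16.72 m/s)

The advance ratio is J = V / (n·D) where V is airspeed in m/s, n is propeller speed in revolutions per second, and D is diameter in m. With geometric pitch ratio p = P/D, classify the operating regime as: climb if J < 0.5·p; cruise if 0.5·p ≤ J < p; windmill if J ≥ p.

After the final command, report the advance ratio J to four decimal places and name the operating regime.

J = 0.2845, regime = climb

set_propeller: D = 1.263 m, P = 0.818 m (p = P/D = 0.647664); state ← (V=0, rpm=0)
throttle_to(9431): rpm ← 9431
set_airspeed(53.92): V ← 53.92 m/s
adjust_airspeed(-11.38): V ← 53.92 -11.38 = 42.54 m/s
set_airspeed(73.2): V ← 73.2 m/s
adjust_airspeed(-16.72): V ← 73.2 -16.72 = 56.48 m/s
final state: V = 56.48 m/s, rpm = 9431 → n = rpm/60 = 157.183333 rev/s
J = V / (n·D) = 56.48 / (157.183333 × 1.263) = 0.284502
regime bands: climb J<0.3238 | cruise [0.3238, 0.6477) | windmill J≥0.6477
J = 0.2845 → climb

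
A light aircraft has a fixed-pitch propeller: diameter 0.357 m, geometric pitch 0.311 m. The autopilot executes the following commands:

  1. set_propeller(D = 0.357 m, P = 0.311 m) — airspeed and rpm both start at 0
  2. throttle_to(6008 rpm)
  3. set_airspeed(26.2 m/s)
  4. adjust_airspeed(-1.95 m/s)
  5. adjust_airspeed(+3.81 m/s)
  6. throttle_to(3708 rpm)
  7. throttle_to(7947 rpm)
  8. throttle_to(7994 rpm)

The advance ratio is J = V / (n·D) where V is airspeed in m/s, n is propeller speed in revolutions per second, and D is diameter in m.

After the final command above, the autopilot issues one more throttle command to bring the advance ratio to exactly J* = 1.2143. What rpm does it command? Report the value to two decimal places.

rpm = 3883.69

set_propeller: D = 0.357 m, P = 0.311 m (p = P/D = 0.871148); state ← (V=0, rpm=0)
throttle_to(6008): rpm ← 6008
set_airspeed(26.2): V ← 26.2 m/s
adjust_airspeed(-1.95): V ← 26.2 -1.95 = 24.25 m/s
adjust_airspeed(+3.81): V ← 24.25 +3.81 = 28.06 m/s
throttle_to(3708): rpm ← 3708
throttle_to(7947): rpm ← 7947
throttle_to(7994): rpm ← 7994
final state: V = 28.06 m/s, rpm = 7994 → n = rpm/60 = 133.233333 rev/s
target J* = 1.2143; solve J* = V/(n·D) for n: n = V/(J*·D) = 28.06/(1.2143 × 0.357) = 64.728189 rev/s
rpm = 60·n = 3883.691334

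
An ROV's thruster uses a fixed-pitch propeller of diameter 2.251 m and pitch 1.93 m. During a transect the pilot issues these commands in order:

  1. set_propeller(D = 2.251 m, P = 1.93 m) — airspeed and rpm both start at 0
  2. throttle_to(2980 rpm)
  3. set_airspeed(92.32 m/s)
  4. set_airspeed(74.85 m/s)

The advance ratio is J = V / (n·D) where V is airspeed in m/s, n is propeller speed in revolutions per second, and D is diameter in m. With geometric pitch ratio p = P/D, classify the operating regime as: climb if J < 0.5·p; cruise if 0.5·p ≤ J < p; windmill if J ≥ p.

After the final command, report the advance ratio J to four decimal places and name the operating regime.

set_propeller: D = 2.251 m, P = 1.93 m (p = P/D = 0.857397); state ← (V=0, rpm=0)
throttle_to(2980): rpm ← 2980
set_airspeed(92.32): V ← 92.32 m/s
set_airspeed(74.85): V ← 74.85 m/s
final state: V = 74.85 m/s, rpm = 2980 → n = rpm/60 = 49.666667 rev/s
J = V / (n·D) = 74.85 / (49.666667 × 2.251) = 0.669501
regime bands: climb J<0.4287 | cruise [0.4287, 0.8574) | windmill J≥0.8574
J = 0.6695 → cruise

J = 0.6695, regime = cruise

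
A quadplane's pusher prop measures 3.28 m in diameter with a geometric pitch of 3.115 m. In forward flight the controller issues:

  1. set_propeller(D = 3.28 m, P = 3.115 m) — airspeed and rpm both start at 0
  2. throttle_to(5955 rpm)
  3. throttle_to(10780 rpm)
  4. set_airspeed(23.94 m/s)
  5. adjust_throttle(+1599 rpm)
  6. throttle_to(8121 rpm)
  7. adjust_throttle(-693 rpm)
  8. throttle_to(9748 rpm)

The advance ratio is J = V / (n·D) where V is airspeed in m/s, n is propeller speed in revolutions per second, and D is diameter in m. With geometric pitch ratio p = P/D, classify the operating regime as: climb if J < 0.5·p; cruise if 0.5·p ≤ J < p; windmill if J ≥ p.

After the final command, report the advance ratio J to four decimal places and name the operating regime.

J = 0.0449, regime = climb

set_propeller: D = 3.28 m, P = 3.115 m (p = P/D = 0.949695); state ← (V=0, rpm=0)
throttle_to(5955): rpm ← 5955
throttle_to(10780): rpm ← 10780
set_airspeed(23.94): V ← 23.94 m/s
adjust_throttle(+1599): rpm ← 10780 +1599 = 12379
throttle_to(8121): rpm ← 8121
adjust_throttle(-693): rpm ← 8121 -693 = 7428
throttle_to(9748): rpm ← 9748
final state: V = 23.94 m/s, rpm = 9748 → n = rpm/60 = 162.466667 rev/s
J = V / (n·D) = 23.94 / (162.466667 × 3.28) = 0.044925
regime bands: climb J<0.4748 | cruise [0.4748, 0.9497) | windmill J≥0.9497
J = 0.0449 → climb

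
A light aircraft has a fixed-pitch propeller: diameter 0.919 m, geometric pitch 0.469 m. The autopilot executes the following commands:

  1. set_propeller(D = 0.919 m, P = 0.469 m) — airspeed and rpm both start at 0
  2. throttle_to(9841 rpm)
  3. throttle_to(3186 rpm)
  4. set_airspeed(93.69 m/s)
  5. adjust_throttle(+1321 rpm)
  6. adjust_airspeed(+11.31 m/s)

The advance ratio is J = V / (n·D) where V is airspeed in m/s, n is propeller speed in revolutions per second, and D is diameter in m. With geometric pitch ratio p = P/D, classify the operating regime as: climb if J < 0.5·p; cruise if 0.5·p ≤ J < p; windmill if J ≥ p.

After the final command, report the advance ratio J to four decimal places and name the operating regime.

J = 1.5210, regime = windmill

set_propeller: D = 0.919 m, P = 0.469 m (p = P/D = 0.510337); state ← (V=0, rpm=0)
throttle_to(9841): rpm ← 9841
throttle_to(3186): rpm ← 3186
set_airspeed(93.69): V ← 93.69 m/s
adjust_throttle(+1321): rpm ← 3186 +1321 = 4507
adjust_airspeed(+11.31): V ← 93.69 +11.31 = 105 m/s
final state: V = 105 m/s, rpm = 4507 → n = rpm/60 = 75.116667 rev/s
J = V / (n·D) = 105 / (75.116667 × 0.919) = 1.521029
regime bands: climb J<0.2552 | cruise [0.2552, 0.5103) | windmill J≥0.5103
J = 1.5210 → windmill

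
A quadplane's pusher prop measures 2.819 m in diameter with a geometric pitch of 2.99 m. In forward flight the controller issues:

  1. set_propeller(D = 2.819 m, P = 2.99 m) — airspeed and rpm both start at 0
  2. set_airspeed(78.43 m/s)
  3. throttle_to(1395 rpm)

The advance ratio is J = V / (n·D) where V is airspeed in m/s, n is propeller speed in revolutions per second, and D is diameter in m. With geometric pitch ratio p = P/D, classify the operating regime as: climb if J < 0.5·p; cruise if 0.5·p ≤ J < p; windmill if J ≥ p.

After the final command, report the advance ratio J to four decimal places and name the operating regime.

set_propeller: D = 2.819 m, P = 2.99 m (p = P/D = 1.060660); state ← (V=0, rpm=0)
set_airspeed(78.43): V ← 78.43 m/s
throttle_to(1395): rpm ← 1395
final state: V = 78.43 m/s, rpm = 1395 → n = rpm/60 = 23.250000 rev/s
J = V / (n·D) = 78.43 / (23.250000 × 2.819) = 1.196642
regime bands: climb J<0.5303 | cruise [0.5303, 1.0607) | windmill J≥1.0607
J = 1.1966 → windmill

J = 1.1966, regime = windmill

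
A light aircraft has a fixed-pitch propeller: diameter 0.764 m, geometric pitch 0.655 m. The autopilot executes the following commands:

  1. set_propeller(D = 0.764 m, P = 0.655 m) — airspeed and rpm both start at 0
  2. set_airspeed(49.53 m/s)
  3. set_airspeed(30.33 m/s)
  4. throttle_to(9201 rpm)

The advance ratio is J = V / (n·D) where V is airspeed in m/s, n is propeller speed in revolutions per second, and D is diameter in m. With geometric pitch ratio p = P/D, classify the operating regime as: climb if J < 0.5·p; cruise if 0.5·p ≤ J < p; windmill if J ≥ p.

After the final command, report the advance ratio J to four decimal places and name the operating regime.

set_propeller: D = 0.764 m, P = 0.655 m (p = P/D = 0.857330); state ← (V=0, rpm=0)
set_airspeed(49.53): V ← 49.53 m/s
set_airspeed(30.33): V ← 30.33 m/s
throttle_to(9201): rpm ← 9201
final state: V = 30.33 m/s, rpm = 9201 → n = rpm/60 = 153.350000 rev/s
J = V / (n·D) = 30.33 / (153.350000 × 0.764) = 0.258878
regime bands: climb J<0.4287 | cruise [0.4287, 0.8573) | windmill J≥0.8573
J = 0.2589 → climb

J = 0.2589, regime = climb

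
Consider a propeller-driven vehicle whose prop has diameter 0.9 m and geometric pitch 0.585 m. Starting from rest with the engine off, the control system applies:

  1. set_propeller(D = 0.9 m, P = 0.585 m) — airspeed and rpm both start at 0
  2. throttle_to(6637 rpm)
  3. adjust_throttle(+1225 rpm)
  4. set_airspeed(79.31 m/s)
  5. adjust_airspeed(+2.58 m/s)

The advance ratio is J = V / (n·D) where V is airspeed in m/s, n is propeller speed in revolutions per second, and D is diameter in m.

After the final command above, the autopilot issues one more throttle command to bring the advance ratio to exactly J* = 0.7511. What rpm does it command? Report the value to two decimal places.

set_propeller: D = 0.9 m, P = 0.585 m (p = P/D = 0.650000); state ← (V=0, rpm=0)
throttle_to(6637): rpm ← 6637
adjust_throttle(+1225): rpm ← 6637 +1225 = 7862
set_airspeed(79.31): V ← 79.31 m/s
adjust_airspeed(+2.58): V ← 79.31 +2.58 = 81.89 m/s
final state: V = 81.89 m/s, rpm = 7862 → n = rpm/60 = 131.033333 rev/s
target J* = 0.7511; solve J* = V/(n·D) for n: n = V/(J*·D) = 81.89/(0.7511 × 0.9) = 121.140845 rev/s
rpm = 60·n = 7268.450717

rpm = 7268.45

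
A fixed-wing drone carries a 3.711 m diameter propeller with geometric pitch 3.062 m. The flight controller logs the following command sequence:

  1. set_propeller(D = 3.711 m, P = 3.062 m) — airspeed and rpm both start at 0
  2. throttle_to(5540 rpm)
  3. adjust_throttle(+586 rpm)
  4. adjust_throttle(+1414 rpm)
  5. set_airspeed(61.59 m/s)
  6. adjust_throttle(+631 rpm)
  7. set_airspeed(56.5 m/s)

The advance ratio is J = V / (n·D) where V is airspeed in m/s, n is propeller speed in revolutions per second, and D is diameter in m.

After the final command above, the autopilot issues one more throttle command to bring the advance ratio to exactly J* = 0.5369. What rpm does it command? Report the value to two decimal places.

set_propeller: D = 3.711 m, P = 3.062 m (p = P/D = 0.825115); state ← (V=0, rpm=0)
throttle_to(5540): rpm ← 5540
adjust_throttle(+586): rpm ← 5540 +586 = 6126
adjust_throttle(+1414): rpm ← 6126 +1414 = 7540
set_airspeed(61.59): V ← 61.59 m/s
adjust_throttle(+631): rpm ← 7540 +631 = 8171
set_airspeed(56.5): V ← 56.5 m/s
final state: V = 56.5 m/s, rpm = 8171 → n = rpm/60 = 136.183333 rev/s
target J* = 0.5369; solve J* = V/(n·D) for n: n = V/(J*·D) = 56.5/(0.5369 × 3.711) = 28.357249 rev/s
rpm = 60·n = 1701.434912

rpm = 1701.43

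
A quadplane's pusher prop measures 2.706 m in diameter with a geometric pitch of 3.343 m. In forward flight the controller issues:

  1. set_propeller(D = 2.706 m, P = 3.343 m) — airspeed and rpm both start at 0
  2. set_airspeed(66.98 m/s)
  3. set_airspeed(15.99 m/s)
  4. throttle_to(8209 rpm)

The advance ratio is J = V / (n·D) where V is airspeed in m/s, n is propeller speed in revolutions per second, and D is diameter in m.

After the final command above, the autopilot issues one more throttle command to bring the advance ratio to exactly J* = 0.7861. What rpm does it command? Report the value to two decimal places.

set_propeller: D = 2.706 m, P = 3.343 m (p = P/D = 1.235403); state ← (V=0, rpm=0)
set_airspeed(66.98): V ← 66.98 m/s
set_airspeed(15.99): V ← 15.99 m/s
throttle_to(8209): rpm ← 8209
final state: V = 15.99 m/s, rpm = 8209 → n = rpm/60 = 136.816667 rev/s
target J* = 0.7861; solve J* = V/(n·D) for n: n = V/(J*·D) = 15.99/(0.7861 × 2.706) = 7.516971 rev/s
rpm = 60·n = 451.018260

rpm = 451.02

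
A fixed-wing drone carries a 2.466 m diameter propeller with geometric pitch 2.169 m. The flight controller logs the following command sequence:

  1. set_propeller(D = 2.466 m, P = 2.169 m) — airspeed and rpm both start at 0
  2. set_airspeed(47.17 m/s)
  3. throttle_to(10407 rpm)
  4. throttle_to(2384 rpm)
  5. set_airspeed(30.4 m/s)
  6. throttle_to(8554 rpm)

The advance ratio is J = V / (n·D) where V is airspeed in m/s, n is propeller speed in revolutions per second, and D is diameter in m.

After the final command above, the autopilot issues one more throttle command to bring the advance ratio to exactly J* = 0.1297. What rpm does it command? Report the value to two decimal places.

rpm = 5702.85

set_propeller: D = 2.466 m, P = 2.169 m (p = P/D = 0.879562); state ← (V=0, rpm=0)
set_airspeed(47.17): V ← 47.17 m/s
throttle_to(10407): rpm ← 10407
throttle_to(2384): rpm ← 2384
set_airspeed(30.4): V ← 30.4 m/s
throttle_to(8554): rpm ← 8554
final state: V = 30.4 m/s, rpm = 8554 → n = rpm/60 = 142.566667 rev/s
target J* = 0.1297; solve J* = V/(n·D) for n: n = V/(J*·D) = 30.4/(0.1297 × 2.466) = 95.047464 rev/s
rpm = 60·n = 5702.847860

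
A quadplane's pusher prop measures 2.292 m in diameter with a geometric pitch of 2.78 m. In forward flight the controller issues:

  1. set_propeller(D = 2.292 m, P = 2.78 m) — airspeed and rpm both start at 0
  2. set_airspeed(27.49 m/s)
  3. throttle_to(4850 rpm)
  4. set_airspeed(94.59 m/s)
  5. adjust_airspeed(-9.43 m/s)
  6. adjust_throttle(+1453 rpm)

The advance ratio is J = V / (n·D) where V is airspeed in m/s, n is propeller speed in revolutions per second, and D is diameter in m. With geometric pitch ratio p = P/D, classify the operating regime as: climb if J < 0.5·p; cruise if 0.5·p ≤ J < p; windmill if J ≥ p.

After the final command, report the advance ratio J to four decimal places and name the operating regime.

J = 0.3537, regime = climb

set_propeller: D = 2.292 m, P = 2.78 m (p = P/D = 1.212914); state ← (V=0, rpm=0)
set_airspeed(27.49): V ← 27.49 m/s
throttle_to(4850): rpm ← 4850
set_airspeed(94.59): V ← 94.59 m/s
adjust_airspeed(-9.43): V ← 94.59 -9.43 = 85.16 m/s
adjust_throttle(+1453): rpm ← 4850 +1453 = 6303
final state: V = 85.16 m/s, rpm = 6303 → n = rpm/60 = 105.050000 rev/s
J = V / (n·D) = 85.16 / (105.050000 × 2.292) = 0.353692
regime bands: climb J<0.6065 | cruise [0.6065, 1.2129) | windmill J≥1.2129
J = 0.3537 → climb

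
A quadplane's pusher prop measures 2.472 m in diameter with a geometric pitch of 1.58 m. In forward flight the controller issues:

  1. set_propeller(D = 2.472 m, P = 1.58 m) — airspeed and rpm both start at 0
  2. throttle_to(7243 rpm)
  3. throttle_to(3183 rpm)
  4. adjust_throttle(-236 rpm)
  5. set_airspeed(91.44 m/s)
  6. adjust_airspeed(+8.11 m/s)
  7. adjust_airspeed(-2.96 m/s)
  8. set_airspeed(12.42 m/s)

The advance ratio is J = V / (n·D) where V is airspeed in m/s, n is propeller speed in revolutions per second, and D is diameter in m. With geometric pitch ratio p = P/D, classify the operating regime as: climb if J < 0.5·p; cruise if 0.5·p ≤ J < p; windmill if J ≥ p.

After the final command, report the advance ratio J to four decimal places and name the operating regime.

set_propeller: D = 2.472 m, P = 1.58 m (p = P/D = 0.639159); state ← (V=0, rpm=0)
throttle_to(7243): rpm ← 7243
throttle_to(3183): rpm ← 3183
adjust_throttle(-236): rpm ← 3183 -236 = 2947
set_airspeed(91.44): V ← 91.44 m/s
adjust_airspeed(+8.11): V ← 91.44 +8.11 = 99.55 m/s
adjust_airspeed(-2.96): V ← 99.55 -2.96 = 96.59 m/s
set_airspeed(12.42): V ← 12.42 m/s
final state: V = 12.42 m/s, rpm = 2947 → n = rpm/60 = 49.116667 rev/s
J = V / (n·D) = 12.42 / (49.116667 × 2.472) = 0.102293
regime bands: climb J<0.3196 | cruise [0.3196, 0.6392) | windmill J≥0.6392
J = 0.1023 → climb

J = 0.1023, regime = climb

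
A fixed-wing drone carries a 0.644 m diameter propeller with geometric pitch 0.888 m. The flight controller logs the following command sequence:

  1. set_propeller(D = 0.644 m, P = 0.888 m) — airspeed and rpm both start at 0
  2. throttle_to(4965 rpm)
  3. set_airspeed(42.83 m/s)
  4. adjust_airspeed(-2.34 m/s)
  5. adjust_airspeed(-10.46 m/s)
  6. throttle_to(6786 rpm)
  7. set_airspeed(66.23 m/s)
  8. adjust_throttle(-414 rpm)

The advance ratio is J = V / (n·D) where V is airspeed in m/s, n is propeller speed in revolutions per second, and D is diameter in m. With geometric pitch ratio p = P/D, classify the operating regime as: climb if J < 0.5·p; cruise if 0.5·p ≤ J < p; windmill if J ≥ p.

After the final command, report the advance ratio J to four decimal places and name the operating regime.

J = 0.9684, regime = cruise

set_propeller: D = 0.644 m, P = 0.888 m (p = P/D = 1.378882); state ← (V=0, rpm=0)
throttle_to(4965): rpm ← 4965
set_airspeed(42.83): V ← 42.83 m/s
adjust_airspeed(-2.34): V ← 42.83 -2.34 = 40.49 m/s
adjust_airspeed(-10.46): V ← 40.49 -10.46 = 30.03 m/s
throttle_to(6786): rpm ← 6786
set_airspeed(66.23): V ← 66.23 m/s
adjust_throttle(-414): rpm ← 6786 -414 = 6372
final state: V = 66.23 m/s, rpm = 6372 → n = rpm/60 = 106.200000 rev/s
J = V / (n·D) = 66.23 / (106.200000 × 0.644) = 0.968377
regime bands: climb J<0.6894 | cruise [0.6894, 1.3789) | windmill J≥1.3789
J = 0.9684 → cruise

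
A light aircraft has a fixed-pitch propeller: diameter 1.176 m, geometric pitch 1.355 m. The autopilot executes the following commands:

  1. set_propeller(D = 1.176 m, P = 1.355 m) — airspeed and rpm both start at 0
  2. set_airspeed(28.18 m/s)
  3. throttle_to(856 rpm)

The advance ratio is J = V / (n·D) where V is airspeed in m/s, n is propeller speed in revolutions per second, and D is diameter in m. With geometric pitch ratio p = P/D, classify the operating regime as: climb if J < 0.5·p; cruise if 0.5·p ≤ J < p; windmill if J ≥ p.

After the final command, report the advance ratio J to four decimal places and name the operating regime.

set_propeller: D = 1.176 m, P = 1.355 m (p = P/D = 1.152211); state ← (V=0, rpm=0)
set_airspeed(28.18): V ← 28.18 m/s
throttle_to(856): rpm ← 856
final state: V = 28.18 m/s, rpm = 856 → n = rpm/60 = 14.266667 rev/s
J = V / (n·D) = 28.18 / (14.266667 × 1.176) = 1.679620
regime bands: climb J<0.5761 | cruise [0.5761, 1.1522) | windmill J≥1.1522
J = 1.6796 → windmill

J = 1.6796, regime = windmill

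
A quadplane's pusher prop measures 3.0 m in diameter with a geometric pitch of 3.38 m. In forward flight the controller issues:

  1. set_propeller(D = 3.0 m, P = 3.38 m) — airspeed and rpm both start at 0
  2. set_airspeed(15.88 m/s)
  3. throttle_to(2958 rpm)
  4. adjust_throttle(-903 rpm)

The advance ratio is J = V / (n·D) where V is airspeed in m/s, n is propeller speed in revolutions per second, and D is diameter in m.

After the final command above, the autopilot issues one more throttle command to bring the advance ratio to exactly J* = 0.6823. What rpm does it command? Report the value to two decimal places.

set_propeller: D = 3.0 m, P = 3.38 m (p = P/D = 1.126667); state ← (V=0, rpm=0)
set_airspeed(15.88): V ← 15.88 m/s
throttle_to(2958): rpm ← 2958
adjust_throttle(-903): rpm ← 2958 -903 = 2055
final state: V = 15.88 m/s, rpm = 2055 → n = rpm/60 = 34.250000 rev/s
target J* = 0.6823; solve J* = V/(n·D) for n: n = V/(J*·D) = 15.88/(0.6823 × 3.0) = 7.758073 rev/s
rpm = 60·n = 465.484391

rpm = 465.48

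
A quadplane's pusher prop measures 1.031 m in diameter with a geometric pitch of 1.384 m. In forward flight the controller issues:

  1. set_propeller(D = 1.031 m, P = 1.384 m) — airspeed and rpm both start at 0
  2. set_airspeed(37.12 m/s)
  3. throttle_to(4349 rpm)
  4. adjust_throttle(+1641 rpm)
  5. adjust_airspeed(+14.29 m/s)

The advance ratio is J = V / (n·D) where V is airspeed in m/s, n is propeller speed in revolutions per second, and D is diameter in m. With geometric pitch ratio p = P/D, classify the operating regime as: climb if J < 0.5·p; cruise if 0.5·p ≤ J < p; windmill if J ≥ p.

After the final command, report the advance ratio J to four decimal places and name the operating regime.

J = 0.4995, regime = climb

set_propeller: D = 1.031 m, P = 1.384 m (p = P/D = 1.342386); state ← (V=0, rpm=0)
set_airspeed(37.12): V ← 37.12 m/s
throttle_to(4349): rpm ← 4349
adjust_throttle(+1641): rpm ← 4349 +1641 = 5990
adjust_airspeed(+14.29): V ← 37.12 +14.29 = 51.41 m/s
final state: V = 51.41 m/s, rpm = 5990 → n = rpm/60 = 99.833333 rev/s
J = V / (n·D) = 51.41 / (99.833333 × 1.031) = 0.499475
regime bands: climb J<0.6712 | cruise [0.6712, 1.3424) | windmill J≥1.3424
J = 0.4995 → climb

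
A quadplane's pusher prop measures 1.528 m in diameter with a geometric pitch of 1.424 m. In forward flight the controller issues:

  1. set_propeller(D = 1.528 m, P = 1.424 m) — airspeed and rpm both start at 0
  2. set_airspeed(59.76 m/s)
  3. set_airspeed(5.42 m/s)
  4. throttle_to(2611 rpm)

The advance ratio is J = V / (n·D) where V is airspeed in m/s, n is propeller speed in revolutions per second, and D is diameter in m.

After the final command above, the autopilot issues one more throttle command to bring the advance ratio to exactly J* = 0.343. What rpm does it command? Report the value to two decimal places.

set_propeller: D = 1.528 m, P = 1.424 m (p = P/D = 0.931937); state ← (V=0, rpm=0)
set_airspeed(59.76): V ← 59.76 m/s
set_airspeed(5.42): V ← 5.42 m/s
throttle_to(2611): rpm ← 2611
final state: V = 5.42 m/s, rpm = 2611 → n = rpm/60 = 43.516667 rev/s
target J* = 0.343; solve J* = V/(n·D) for n: n = V/(J*·D) = 5.42/(0.343 × 1.528) = 10.341459 rev/s
rpm = 60·n = 620.487537

rpm = 620.49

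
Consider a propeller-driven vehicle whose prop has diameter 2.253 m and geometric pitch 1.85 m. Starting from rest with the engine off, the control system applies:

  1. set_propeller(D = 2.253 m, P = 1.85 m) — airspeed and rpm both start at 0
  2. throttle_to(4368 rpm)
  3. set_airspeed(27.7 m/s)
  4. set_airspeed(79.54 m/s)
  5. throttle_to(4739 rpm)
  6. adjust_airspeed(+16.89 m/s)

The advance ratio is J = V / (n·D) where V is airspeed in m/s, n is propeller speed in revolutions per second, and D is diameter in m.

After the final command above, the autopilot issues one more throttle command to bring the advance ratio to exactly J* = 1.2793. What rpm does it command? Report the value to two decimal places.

set_propeller: D = 2.253 m, P = 1.85 m (p = P/D = 0.821127); state ← (V=0, rpm=0)
throttle_to(4368): rpm ← 4368
set_airspeed(27.7): V ← 27.7 m/s
set_airspeed(79.54): V ← 79.54 m/s
throttle_to(4739): rpm ← 4739
adjust_airspeed(+16.89): V ← 79.54 +16.89 = 96.43 m/s
final state: V = 96.43 m/s, rpm = 4739 → n = rpm/60 = 78.983333 rev/s
target J* = 1.2793; solve J* = V/(n·D) for n: n = V/(J*·D) = 96.43/(1.2793 × 2.253) = 33.456351 rev/s
rpm = 60·n = 2007.381075

rpm = 2007.38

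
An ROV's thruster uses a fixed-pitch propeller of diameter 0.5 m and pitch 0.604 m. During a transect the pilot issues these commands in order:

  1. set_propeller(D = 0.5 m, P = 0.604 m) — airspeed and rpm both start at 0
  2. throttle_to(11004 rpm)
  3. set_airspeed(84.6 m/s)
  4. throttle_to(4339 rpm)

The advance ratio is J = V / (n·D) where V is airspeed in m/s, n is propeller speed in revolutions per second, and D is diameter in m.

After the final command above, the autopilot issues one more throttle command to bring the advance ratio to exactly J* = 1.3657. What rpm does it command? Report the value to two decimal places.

rpm = 7433.55

set_propeller: D = 0.5 m, P = 0.604 m (p = P/D = 1.208000); state ← (V=0, rpm=0)
throttle_to(11004): rpm ← 11004
set_airspeed(84.6): V ← 84.6 m/s
throttle_to(4339): rpm ← 4339
final state: V = 84.6 m/s, rpm = 4339 → n = rpm/60 = 72.316667 rev/s
target J* = 1.3657; solve J* = V/(n·D) for n: n = V/(J*·D) = 84.6/(1.3657 × 0.5) = 123.892509 rev/s
rpm = 60·n = 7433.550560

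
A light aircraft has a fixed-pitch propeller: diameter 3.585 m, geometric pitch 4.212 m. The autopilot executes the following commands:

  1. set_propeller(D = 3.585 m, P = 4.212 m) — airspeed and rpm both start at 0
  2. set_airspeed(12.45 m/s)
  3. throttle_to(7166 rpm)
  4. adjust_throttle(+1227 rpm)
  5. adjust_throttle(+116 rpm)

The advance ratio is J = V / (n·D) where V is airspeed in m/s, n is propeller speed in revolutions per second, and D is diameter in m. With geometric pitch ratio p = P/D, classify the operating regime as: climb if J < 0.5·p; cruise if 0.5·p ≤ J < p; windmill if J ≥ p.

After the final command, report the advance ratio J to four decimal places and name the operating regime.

set_propeller: D = 3.585 m, P = 4.212 m (p = P/D = 1.174895); state ← (V=0, rpm=0)
set_airspeed(12.45): V ← 12.45 m/s
throttle_to(7166): rpm ← 7166
adjust_throttle(+1227): rpm ← 7166 +1227 = 8393
adjust_throttle(+116): rpm ← 8393 +116 = 8509
final state: V = 12.45 m/s, rpm = 8509 → n = rpm/60 = 141.816667 rev/s
J = V / (n·D) = 12.45 / (141.816667 × 3.585) = 0.024488
regime bands: climb J<0.5874 | cruise [0.5874, 1.1749) | windmill J≥1.1749
J = 0.0245 → climb

J = 0.0245, regime = climb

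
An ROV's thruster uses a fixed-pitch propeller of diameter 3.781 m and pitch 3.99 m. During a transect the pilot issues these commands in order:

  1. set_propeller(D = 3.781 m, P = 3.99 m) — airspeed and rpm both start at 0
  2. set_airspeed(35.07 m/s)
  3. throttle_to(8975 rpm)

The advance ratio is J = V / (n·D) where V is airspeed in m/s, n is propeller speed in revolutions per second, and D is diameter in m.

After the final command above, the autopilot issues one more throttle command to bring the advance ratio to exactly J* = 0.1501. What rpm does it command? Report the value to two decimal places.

rpm = 3707.66

set_propeller: D = 3.781 m, P = 3.99 m (p = P/D = 1.055276); state ← (V=0, rpm=0)
set_airspeed(35.07): V ← 35.07 m/s
throttle_to(8975): rpm ← 8975
final state: V = 35.07 m/s, rpm = 8975 → n = rpm/60 = 149.583333 rev/s
target J* = 0.1501; solve J* = V/(n·D) for n: n = V/(J*·D) = 35.07/(0.1501 × 3.781) = 61.794297 rev/s
rpm = 60·n = 3707.657823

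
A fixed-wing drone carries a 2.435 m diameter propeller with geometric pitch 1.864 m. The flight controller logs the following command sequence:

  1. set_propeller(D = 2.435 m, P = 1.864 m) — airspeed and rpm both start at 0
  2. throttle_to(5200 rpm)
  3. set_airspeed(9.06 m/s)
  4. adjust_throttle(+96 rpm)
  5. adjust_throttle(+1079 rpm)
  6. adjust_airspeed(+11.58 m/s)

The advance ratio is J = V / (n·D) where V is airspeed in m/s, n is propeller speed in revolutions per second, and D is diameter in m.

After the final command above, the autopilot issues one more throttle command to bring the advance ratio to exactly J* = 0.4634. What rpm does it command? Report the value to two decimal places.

set_propeller: D = 2.435 m, P = 1.864 m (p = P/D = 0.765503); state ← (V=0, rpm=0)
throttle_to(5200): rpm ← 5200
set_airspeed(9.06): V ← 9.06 m/s
adjust_throttle(+96): rpm ← 5200 +96 = 5296
adjust_throttle(+1079): rpm ← 5296 +1079 = 6375
adjust_airspeed(+11.58): V ← 9.06 +11.58 = 20.64 m/s
final state: V = 20.64 m/s, rpm = 6375 → n = rpm/60 = 106.250000 rev/s
target J* = 0.4634; solve J* = V/(n·D) for n: n = V/(J*·D) = 20.64/(0.4634 × 2.435) = 18.291726 rev/s
rpm = 60·n = 1097.503587

rpm = 1097.50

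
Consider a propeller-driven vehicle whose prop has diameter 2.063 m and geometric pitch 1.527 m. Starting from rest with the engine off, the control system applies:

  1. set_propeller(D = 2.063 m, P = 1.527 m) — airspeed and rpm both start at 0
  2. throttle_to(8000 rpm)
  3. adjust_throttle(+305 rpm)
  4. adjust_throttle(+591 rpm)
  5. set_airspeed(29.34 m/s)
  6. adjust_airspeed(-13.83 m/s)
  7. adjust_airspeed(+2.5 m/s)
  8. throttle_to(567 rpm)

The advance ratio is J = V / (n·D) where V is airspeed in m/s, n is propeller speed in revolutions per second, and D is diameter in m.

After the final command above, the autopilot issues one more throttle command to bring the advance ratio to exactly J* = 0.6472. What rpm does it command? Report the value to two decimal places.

set_propeller: D = 2.063 m, P = 1.527 m (p = P/D = 0.740184); state ← (V=0, rpm=0)
throttle_to(8000): rpm ← 8000
adjust_throttle(+305): rpm ← 8000 +305 = 8305
adjust_throttle(+591): rpm ← 8305 +591 = 8896
set_airspeed(29.34): V ← 29.34 m/s
adjust_airspeed(-13.83): V ← 29.34 -13.83 = 15.51 m/s
adjust_airspeed(+2.5): V ← 15.51 +2.5 = 18.01 m/s
throttle_to(567): rpm ← 567
final state: V = 18.01 m/s, rpm = 567 → n = rpm/60 = 9.450000 rev/s
target J* = 0.6472; solve J* = V/(n·D) for n: n = V/(J*·D) = 18.01/(0.6472 × 2.063) = 13.488883 rev/s
rpm = 60·n = 809.332959

rpm = 809.33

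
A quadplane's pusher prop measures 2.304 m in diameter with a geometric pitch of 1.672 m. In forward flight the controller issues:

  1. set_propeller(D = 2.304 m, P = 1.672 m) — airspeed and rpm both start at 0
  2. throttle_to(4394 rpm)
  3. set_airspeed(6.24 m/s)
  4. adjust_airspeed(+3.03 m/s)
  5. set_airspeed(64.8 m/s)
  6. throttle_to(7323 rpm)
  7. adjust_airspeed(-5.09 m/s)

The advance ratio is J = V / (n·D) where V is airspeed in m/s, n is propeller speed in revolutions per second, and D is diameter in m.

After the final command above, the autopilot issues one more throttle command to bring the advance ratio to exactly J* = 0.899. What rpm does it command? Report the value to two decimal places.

rpm = 1729.64

set_propeller: D = 2.304 m, P = 1.672 m (p = P/D = 0.725694); state ← (V=0, rpm=0)
throttle_to(4394): rpm ← 4394
set_airspeed(6.24): V ← 6.24 m/s
adjust_airspeed(+3.03): V ← 6.24 +3.03 = 9.27 m/s
set_airspeed(64.8): V ← 64.8 m/s
throttle_to(7323): rpm ← 7323
adjust_airspeed(-5.09): V ← 64.8 -5.09 = 59.71 m/s
final state: V = 59.71 m/s, rpm = 7323 → n = rpm/60 = 122.050000 rev/s
target J* = 0.899; solve J* = V/(n·D) for n: n = V/(J*·D) = 59.71/(0.899 × 2.304) = 28.827362 rev/s
rpm = 60·n = 1729.641732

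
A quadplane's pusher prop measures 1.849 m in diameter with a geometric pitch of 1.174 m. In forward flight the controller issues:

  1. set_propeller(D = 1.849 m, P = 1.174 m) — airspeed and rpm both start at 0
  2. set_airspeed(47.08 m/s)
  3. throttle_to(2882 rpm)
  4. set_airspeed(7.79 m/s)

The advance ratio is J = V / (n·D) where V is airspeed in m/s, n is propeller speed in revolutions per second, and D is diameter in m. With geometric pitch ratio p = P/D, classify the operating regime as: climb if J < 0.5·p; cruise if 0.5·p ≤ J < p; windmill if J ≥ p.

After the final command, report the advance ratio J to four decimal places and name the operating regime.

J = 0.0877, regime = climb

set_propeller: D = 1.849 m, P = 1.174 m (p = P/D = 0.634938); state ← (V=0, rpm=0)
set_airspeed(47.08): V ← 47.08 m/s
throttle_to(2882): rpm ← 2882
set_airspeed(7.79): V ← 7.79 m/s
final state: V = 7.79 m/s, rpm = 2882 → n = rpm/60 = 48.033333 rev/s
J = V / (n·D) = 7.79 / (48.033333 × 1.849) = 0.087712
regime bands: climb J<0.3175 | cruise [0.3175, 0.6349) | windmill J≥0.6349
J = 0.0877 → climb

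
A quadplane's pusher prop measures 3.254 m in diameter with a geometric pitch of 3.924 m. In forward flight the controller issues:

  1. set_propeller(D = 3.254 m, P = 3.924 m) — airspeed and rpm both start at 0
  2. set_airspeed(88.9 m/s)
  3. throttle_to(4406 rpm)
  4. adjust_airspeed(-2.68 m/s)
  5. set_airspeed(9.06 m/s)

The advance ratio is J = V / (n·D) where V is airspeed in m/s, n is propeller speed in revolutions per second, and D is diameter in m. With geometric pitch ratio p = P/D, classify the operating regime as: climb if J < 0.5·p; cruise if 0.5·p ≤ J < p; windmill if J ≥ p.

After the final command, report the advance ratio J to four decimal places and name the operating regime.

set_propeller: D = 3.254 m, P = 3.924 m (p = P/D = 1.205900); state ← (V=0, rpm=0)
set_airspeed(88.9): V ← 88.9 m/s
throttle_to(4406): rpm ← 4406
adjust_airspeed(-2.68): V ← 88.9 -2.68 = 86.22 m/s
set_airspeed(9.06): V ← 9.06 m/s
final state: V = 9.06 m/s, rpm = 4406 → n = rpm/60 = 73.433333 rev/s
J = V / (n·D) = 9.06 / (73.433333 × 3.254) = 0.037916
regime bands: climb J<0.6030 | cruise [0.6030, 1.2059) | windmill J≥1.2059
J = 0.0379 → climb

J = 0.0379, regime = climb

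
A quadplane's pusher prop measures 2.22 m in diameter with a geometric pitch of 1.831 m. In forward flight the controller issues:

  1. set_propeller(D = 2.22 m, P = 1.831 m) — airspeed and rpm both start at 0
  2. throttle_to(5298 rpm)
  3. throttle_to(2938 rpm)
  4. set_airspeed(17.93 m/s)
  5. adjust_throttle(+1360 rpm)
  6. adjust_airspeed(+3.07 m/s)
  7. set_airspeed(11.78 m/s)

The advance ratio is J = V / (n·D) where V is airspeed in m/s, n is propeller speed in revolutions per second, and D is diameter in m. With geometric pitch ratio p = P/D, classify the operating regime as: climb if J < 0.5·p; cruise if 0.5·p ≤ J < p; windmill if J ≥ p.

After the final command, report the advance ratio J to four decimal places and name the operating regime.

set_propeller: D = 2.22 m, P = 1.831 m (p = P/D = 0.824775); state ← (V=0, rpm=0)
throttle_to(5298): rpm ← 5298
throttle_to(2938): rpm ← 2938
set_airspeed(17.93): V ← 17.93 m/s
adjust_throttle(+1360): rpm ← 2938 +1360 = 4298
adjust_airspeed(+3.07): V ← 17.93 +3.07 = 21 m/s
set_airspeed(11.78): V ← 11.78 m/s
final state: V = 11.78 m/s, rpm = 4298 → n = rpm/60 = 71.633333 rev/s
J = V / (n·D) = 11.78 / (71.633333 × 2.22) = 0.074076
regime bands: climb J<0.4124 | cruise [0.4124, 0.8248) | windmill J≥0.8248
J = 0.0741 → climb

J = 0.0741, regime = climb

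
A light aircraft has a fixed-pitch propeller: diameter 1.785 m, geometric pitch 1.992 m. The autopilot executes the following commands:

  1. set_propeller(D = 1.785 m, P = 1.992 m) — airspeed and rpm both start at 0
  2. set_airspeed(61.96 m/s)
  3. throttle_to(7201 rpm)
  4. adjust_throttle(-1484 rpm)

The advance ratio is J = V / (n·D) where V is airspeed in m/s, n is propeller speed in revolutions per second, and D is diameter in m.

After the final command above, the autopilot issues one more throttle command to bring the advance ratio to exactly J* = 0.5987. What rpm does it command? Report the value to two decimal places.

rpm = 3478.69

set_propeller: D = 1.785 m, P = 1.992 m (p = P/D = 1.115966); state ← (V=0, rpm=0)
set_airspeed(61.96): V ← 61.96 m/s
throttle_to(7201): rpm ← 7201
adjust_throttle(-1484): rpm ← 7201 -1484 = 5717
final state: V = 61.96 m/s, rpm = 5717 → n = rpm/60 = 95.283333 rev/s
target J* = 0.5987; solve J* = V/(n·D) for n: n = V/(J*·D) = 61.96/(0.5987 × 1.785) = 57.978094 rev/s
rpm = 60·n = 3478.685612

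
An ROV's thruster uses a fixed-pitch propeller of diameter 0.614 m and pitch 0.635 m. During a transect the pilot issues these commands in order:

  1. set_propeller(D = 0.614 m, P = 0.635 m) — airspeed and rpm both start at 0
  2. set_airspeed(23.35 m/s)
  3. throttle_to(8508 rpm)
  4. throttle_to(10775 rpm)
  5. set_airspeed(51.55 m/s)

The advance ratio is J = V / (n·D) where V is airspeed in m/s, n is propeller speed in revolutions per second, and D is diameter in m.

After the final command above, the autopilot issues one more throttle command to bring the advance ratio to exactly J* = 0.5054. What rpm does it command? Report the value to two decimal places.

set_propeller: D = 0.614 m, P = 0.635 m (p = P/D = 1.034202); state ← (V=0, rpm=0)
set_airspeed(23.35): V ← 23.35 m/s
throttle_to(8508): rpm ← 8508
throttle_to(10775): rpm ← 10775
set_airspeed(51.55): V ← 51.55 m/s
final state: V = 51.55 m/s, rpm = 10775 → n = rpm/60 = 179.583333 rev/s
target J* = 0.5054; solve J* = V/(n·D) for n: n = V/(J*·D) = 51.55/(0.5054 × 0.614) = 166.121200 rev/s
rpm = 60·n = 9967.272029

rpm = 9967.27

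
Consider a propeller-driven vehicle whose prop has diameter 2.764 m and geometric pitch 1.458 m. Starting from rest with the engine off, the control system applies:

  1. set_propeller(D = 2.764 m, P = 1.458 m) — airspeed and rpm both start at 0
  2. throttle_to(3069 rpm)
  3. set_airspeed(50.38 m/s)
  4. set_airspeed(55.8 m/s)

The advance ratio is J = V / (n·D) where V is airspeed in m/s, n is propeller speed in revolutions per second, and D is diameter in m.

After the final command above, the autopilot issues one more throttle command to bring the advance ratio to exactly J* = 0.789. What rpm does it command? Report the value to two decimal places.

rpm = 1535.22

set_propeller: D = 2.764 m, P = 1.458 m (p = P/D = 0.527496); state ← (V=0, rpm=0)
throttle_to(3069): rpm ← 3069
set_airspeed(50.38): V ← 50.38 m/s
set_airspeed(55.8): V ← 55.8 m/s
final state: V = 55.8 m/s, rpm = 3069 → n = rpm/60 = 51.150000 rev/s
target J* = 0.789; solve J* = V/(n·D) for n: n = V/(J*·D) = 55.8/(0.789 × 2.764) = 25.586988 rev/s
rpm = 60·n = 1535.219250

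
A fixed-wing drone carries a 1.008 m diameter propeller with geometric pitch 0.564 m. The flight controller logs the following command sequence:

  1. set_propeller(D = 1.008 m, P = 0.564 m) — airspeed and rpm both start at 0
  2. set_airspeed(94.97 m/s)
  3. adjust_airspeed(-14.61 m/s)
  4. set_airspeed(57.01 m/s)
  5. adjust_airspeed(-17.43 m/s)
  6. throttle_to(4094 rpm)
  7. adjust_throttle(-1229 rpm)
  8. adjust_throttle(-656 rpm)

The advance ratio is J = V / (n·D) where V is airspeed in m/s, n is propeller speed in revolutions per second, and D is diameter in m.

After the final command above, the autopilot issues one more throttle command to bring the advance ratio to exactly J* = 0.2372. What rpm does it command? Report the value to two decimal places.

set_propeller: D = 1.008 m, P = 0.564 m (p = P/D = 0.559524); state ← (V=0, rpm=0)
set_airspeed(94.97): V ← 94.97 m/s
adjust_airspeed(-14.61): V ← 94.97 -14.61 = 80.36 m/s
set_airspeed(57.01): V ← 57.01 m/s
adjust_airspeed(-17.43): V ← 57.01 -17.43 = 39.58 m/s
throttle_to(4094): rpm ← 4094
adjust_throttle(-1229): rpm ← 4094 -1229 = 2865
adjust_throttle(-656): rpm ← 2865 -656 = 2209
final state: V = 39.58 m/s, rpm = 2209 → n = rpm/60 = 36.816667 rev/s
target J* = 0.2372; solve J* = V/(n·D) for n: n = V/(J*·D) = 39.58/(0.2372 × 1.008) = 165.539094 rev/s
rpm = 60·n = 9932.345620

rpm = 9932.35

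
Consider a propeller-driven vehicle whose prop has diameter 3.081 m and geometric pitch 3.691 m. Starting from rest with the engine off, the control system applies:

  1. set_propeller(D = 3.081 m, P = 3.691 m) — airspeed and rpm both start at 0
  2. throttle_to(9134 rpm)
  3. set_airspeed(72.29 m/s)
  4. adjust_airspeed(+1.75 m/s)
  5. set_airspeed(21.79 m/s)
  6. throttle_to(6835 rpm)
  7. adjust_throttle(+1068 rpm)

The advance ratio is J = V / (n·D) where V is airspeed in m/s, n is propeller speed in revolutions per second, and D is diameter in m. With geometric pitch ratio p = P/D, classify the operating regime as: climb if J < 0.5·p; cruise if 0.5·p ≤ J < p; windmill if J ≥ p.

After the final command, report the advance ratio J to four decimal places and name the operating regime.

J = 0.0537, regime = climb

set_propeller: D = 3.081 m, P = 3.691 m (p = P/D = 1.197988); state ← (V=0, rpm=0)
throttle_to(9134): rpm ← 9134
set_airspeed(72.29): V ← 72.29 m/s
adjust_airspeed(+1.75): V ← 72.29 +1.75 = 74.04 m/s
set_airspeed(21.79): V ← 21.79 m/s
throttle_to(6835): rpm ← 6835
adjust_throttle(+1068): rpm ← 6835 +1068 = 7903
final state: V = 21.79 m/s, rpm = 7903 → n = rpm/60 = 131.716667 rev/s
J = V / (n·D) = 21.79 / (131.716667 × 3.081) = 0.053694
regime bands: climb J<0.5990 | cruise [0.5990, 1.1980) | windmill J≥1.1980
J = 0.0537 → climb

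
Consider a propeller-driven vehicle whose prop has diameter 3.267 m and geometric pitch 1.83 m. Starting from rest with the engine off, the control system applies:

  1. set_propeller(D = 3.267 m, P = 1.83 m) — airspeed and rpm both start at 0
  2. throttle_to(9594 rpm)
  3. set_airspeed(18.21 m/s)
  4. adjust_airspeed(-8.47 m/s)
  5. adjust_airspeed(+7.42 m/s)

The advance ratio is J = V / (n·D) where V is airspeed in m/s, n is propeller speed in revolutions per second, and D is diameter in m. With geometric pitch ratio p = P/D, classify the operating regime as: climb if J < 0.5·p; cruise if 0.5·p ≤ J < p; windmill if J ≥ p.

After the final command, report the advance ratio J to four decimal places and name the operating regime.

J = 0.0328, regime = climb

set_propeller: D = 3.267 m, P = 1.83 m (p = P/D = 0.560147); state ← (V=0, rpm=0)
throttle_to(9594): rpm ← 9594
set_airspeed(18.21): V ← 18.21 m/s
adjust_airspeed(-8.47): V ← 18.21 -8.47 = 9.74 m/s
adjust_airspeed(+7.42): V ← 9.74 +7.42 = 17.16 m/s
final state: V = 17.16 m/s, rpm = 9594 → n = rpm/60 = 159.900000 rev/s
J = V / (n·D) = 17.16 / (159.900000 × 3.267) = 0.032849
regime bands: climb J<0.2801 | cruise [0.2801, 0.5601) | windmill J≥0.5601
J = 0.0328 → climb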